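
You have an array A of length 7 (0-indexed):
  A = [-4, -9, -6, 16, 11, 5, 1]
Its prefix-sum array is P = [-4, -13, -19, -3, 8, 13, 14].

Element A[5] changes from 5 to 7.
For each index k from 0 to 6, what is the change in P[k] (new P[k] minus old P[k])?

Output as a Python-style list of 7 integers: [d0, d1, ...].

Answer: [0, 0, 0, 0, 0, 2, 2]

Derivation:
Element change: A[5] 5 -> 7, delta = 2
For k < 5: P[k] unchanged, delta_P[k] = 0
For k >= 5: P[k] shifts by exactly 2
Delta array: [0, 0, 0, 0, 0, 2, 2]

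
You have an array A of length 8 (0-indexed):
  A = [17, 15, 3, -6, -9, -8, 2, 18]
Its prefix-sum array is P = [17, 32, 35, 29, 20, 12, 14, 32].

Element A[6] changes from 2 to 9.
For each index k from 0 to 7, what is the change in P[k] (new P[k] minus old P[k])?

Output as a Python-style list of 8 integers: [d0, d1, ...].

Answer: [0, 0, 0, 0, 0, 0, 7, 7]

Derivation:
Element change: A[6] 2 -> 9, delta = 7
For k < 6: P[k] unchanged, delta_P[k] = 0
For k >= 6: P[k] shifts by exactly 7
Delta array: [0, 0, 0, 0, 0, 0, 7, 7]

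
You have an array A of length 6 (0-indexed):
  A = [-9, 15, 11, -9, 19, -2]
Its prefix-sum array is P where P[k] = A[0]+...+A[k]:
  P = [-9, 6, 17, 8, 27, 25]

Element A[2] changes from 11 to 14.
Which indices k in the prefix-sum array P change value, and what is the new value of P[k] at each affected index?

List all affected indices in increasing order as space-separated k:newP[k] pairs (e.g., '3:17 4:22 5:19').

P[k] = A[0] + ... + A[k]
P[k] includes A[2] iff k >= 2
Affected indices: 2, 3, ..., 5; delta = 3
  P[2]: 17 + 3 = 20
  P[3]: 8 + 3 = 11
  P[4]: 27 + 3 = 30
  P[5]: 25 + 3 = 28

Answer: 2:20 3:11 4:30 5:28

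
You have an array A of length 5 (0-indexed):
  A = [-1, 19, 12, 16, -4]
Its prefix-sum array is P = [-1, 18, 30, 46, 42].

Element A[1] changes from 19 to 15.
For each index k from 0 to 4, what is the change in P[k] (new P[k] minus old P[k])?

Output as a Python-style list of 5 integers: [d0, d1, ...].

Answer: [0, -4, -4, -4, -4]

Derivation:
Element change: A[1] 19 -> 15, delta = -4
For k < 1: P[k] unchanged, delta_P[k] = 0
For k >= 1: P[k] shifts by exactly -4
Delta array: [0, -4, -4, -4, -4]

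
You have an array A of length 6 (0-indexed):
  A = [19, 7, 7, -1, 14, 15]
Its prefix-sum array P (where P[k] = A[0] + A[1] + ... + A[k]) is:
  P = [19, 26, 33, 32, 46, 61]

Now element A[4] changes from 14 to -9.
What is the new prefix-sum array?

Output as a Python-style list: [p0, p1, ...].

Change: A[4] 14 -> -9, delta = -23
P[k] for k < 4: unchanged (A[4] not included)
P[k] for k >= 4: shift by delta = -23
  P[0] = 19 + 0 = 19
  P[1] = 26 + 0 = 26
  P[2] = 33 + 0 = 33
  P[3] = 32 + 0 = 32
  P[4] = 46 + -23 = 23
  P[5] = 61 + -23 = 38

Answer: [19, 26, 33, 32, 23, 38]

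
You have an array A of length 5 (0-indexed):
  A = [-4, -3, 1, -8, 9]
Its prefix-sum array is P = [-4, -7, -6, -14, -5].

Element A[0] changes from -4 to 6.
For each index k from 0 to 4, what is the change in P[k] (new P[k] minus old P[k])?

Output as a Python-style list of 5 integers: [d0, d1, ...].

Answer: [10, 10, 10, 10, 10]

Derivation:
Element change: A[0] -4 -> 6, delta = 10
For k < 0: P[k] unchanged, delta_P[k] = 0
For k >= 0: P[k] shifts by exactly 10
Delta array: [10, 10, 10, 10, 10]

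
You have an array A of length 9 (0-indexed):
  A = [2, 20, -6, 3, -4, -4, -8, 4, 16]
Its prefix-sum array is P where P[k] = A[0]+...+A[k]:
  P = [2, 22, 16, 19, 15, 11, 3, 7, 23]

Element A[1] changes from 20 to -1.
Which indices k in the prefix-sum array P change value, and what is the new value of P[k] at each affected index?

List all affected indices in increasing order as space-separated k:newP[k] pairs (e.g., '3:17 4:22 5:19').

P[k] = A[0] + ... + A[k]
P[k] includes A[1] iff k >= 1
Affected indices: 1, 2, ..., 8; delta = -21
  P[1]: 22 + -21 = 1
  P[2]: 16 + -21 = -5
  P[3]: 19 + -21 = -2
  P[4]: 15 + -21 = -6
  P[5]: 11 + -21 = -10
  P[6]: 3 + -21 = -18
  P[7]: 7 + -21 = -14
  P[8]: 23 + -21 = 2

Answer: 1:1 2:-5 3:-2 4:-6 5:-10 6:-18 7:-14 8:2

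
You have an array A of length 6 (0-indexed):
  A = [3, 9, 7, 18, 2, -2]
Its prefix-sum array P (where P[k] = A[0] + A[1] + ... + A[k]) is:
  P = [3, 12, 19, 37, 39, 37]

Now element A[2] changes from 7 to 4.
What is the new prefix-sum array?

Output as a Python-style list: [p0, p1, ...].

Answer: [3, 12, 16, 34, 36, 34]

Derivation:
Change: A[2] 7 -> 4, delta = -3
P[k] for k < 2: unchanged (A[2] not included)
P[k] for k >= 2: shift by delta = -3
  P[0] = 3 + 0 = 3
  P[1] = 12 + 0 = 12
  P[2] = 19 + -3 = 16
  P[3] = 37 + -3 = 34
  P[4] = 39 + -3 = 36
  P[5] = 37 + -3 = 34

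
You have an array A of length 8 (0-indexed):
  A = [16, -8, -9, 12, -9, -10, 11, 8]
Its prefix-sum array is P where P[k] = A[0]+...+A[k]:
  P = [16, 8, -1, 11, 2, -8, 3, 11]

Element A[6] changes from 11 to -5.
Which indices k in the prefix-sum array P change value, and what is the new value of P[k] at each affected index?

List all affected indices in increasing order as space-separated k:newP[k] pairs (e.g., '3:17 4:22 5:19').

P[k] = A[0] + ... + A[k]
P[k] includes A[6] iff k >= 6
Affected indices: 6, 7, ..., 7; delta = -16
  P[6]: 3 + -16 = -13
  P[7]: 11 + -16 = -5

Answer: 6:-13 7:-5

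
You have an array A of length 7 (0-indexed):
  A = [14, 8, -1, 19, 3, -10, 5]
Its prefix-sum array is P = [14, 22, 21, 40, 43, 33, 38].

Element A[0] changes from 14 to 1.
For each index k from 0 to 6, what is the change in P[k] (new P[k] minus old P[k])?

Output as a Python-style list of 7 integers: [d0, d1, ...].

Answer: [-13, -13, -13, -13, -13, -13, -13]

Derivation:
Element change: A[0] 14 -> 1, delta = -13
For k < 0: P[k] unchanged, delta_P[k] = 0
For k >= 0: P[k] shifts by exactly -13
Delta array: [-13, -13, -13, -13, -13, -13, -13]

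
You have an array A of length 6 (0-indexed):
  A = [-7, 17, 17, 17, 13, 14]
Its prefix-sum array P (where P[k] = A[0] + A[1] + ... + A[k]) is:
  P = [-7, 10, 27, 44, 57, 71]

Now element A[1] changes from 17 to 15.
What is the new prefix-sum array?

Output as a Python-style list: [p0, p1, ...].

Change: A[1] 17 -> 15, delta = -2
P[k] for k < 1: unchanged (A[1] not included)
P[k] for k >= 1: shift by delta = -2
  P[0] = -7 + 0 = -7
  P[1] = 10 + -2 = 8
  P[2] = 27 + -2 = 25
  P[3] = 44 + -2 = 42
  P[4] = 57 + -2 = 55
  P[5] = 71 + -2 = 69

Answer: [-7, 8, 25, 42, 55, 69]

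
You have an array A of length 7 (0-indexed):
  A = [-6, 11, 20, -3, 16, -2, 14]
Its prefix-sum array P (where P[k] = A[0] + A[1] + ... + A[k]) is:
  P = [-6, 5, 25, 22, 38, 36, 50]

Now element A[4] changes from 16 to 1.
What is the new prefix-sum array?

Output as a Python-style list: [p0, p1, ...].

Change: A[4] 16 -> 1, delta = -15
P[k] for k < 4: unchanged (A[4] not included)
P[k] for k >= 4: shift by delta = -15
  P[0] = -6 + 0 = -6
  P[1] = 5 + 0 = 5
  P[2] = 25 + 0 = 25
  P[3] = 22 + 0 = 22
  P[4] = 38 + -15 = 23
  P[5] = 36 + -15 = 21
  P[6] = 50 + -15 = 35

Answer: [-6, 5, 25, 22, 23, 21, 35]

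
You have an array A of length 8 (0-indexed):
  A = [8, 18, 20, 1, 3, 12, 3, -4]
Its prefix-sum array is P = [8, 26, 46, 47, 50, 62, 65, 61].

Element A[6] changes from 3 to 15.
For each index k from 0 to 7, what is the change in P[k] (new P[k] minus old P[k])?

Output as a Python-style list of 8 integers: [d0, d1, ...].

Answer: [0, 0, 0, 0, 0, 0, 12, 12]

Derivation:
Element change: A[6] 3 -> 15, delta = 12
For k < 6: P[k] unchanged, delta_P[k] = 0
For k >= 6: P[k] shifts by exactly 12
Delta array: [0, 0, 0, 0, 0, 0, 12, 12]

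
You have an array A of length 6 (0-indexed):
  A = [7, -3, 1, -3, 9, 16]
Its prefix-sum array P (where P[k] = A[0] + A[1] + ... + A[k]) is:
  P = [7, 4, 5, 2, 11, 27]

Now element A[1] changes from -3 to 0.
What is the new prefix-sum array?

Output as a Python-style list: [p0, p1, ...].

Answer: [7, 7, 8, 5, 14, 30]

Derivation:
Change: A[1] -3 -> 0, delta = 3
P[k] for k < 1: unchanged (A[1] not included)
P[k] for k >= 1: shift by delta = 3
  P[0] = 7 + 0 = 7
  P[1] = 4 + 3 = 7
  P[2] = 5 + 3 = 8
  P[3] = 2 + 3 = 5
  P[4] = 11 + 3 = 14
  P[5] = 27 + 3 = 30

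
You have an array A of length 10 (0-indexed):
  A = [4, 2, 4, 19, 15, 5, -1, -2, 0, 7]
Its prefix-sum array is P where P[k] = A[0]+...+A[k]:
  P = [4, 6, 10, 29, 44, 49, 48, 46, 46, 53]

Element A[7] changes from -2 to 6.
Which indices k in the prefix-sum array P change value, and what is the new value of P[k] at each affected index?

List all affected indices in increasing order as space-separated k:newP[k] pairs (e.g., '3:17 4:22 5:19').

P[k] = A[0] + ... + A[k]
P[k] includes A[7] iff k >= 7
Affected indices: 7, 8, ..., 9; delta = 8
  P[7]: 46 + 8 = 54
  P[8]: 46 + 8 = 54
  P[9]: 53 + 8 = 61

Answer: 7:54 8:54 9:61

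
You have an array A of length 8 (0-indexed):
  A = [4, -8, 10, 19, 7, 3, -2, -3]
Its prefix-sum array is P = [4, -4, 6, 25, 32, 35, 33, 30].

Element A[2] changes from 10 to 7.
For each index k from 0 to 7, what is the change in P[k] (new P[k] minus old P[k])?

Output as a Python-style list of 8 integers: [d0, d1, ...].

Answer: [0, 0, -3, -3, -3, -3, -3, -3]

Derivation:
Element change: A[2] 10 -> 7, delta = -3
For k < 2: P[k] unchanged, delta_P[k] = 0
For k >= 2: P[k] shifts by exactly -3
Delta array: [0, 0, -3, -3, -3, -3, -3, -3]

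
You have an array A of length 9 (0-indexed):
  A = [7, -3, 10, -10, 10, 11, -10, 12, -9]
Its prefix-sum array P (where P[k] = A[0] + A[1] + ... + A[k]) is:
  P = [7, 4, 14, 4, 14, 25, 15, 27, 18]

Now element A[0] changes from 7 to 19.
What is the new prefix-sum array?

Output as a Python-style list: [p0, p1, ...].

Answer: [19, 16, 26, 16, 26, 37, 27, 39, 30]

Derivation:
Change: A[0] 7 -> 19, delta = 12
P[k] for k < 0: unchanged (A[0] not included)
P[k] for k >= 0: shift by delta = 12
  P[0] = 7 + 12 = 19
  P[1] = 4 + 12 = 16
  P[2] = 14 + 12 = 26
  P[3] = 4 + 12 = 16
  P[4] = 14 + 12 = 26
  P[5] = 25 + 12 = 37
  P[6] = 15 + 12 = 27
  P[7] = 27 + 12 = 39
  P[8] = 18 + 12 = 30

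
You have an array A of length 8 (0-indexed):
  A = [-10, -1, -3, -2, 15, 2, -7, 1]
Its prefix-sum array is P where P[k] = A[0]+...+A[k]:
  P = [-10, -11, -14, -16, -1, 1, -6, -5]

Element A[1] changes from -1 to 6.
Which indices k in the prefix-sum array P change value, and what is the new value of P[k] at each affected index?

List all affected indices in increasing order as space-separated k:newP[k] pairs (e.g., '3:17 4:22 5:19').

Answer: 1:-4 2:-7 3:-9 4:6 5:8 6:1 7:2

Derivation:
P[k] = A[0] + ... + A[k]
P[k] includes A[1] iff k >= 1
Affected indices: 1, 2, ..., 7; delta = 7
  P[1]: -11 + 7 = -4
  P[2]: -14 + 7 = -7
  P[3]: -16 + 7 = -9
  P[4]: -1 + 7 = 6
  P[5]: 1 + 7 = 8
  P[6]: -6 + 7 = 1
  P[7]: -5 + 7 = 2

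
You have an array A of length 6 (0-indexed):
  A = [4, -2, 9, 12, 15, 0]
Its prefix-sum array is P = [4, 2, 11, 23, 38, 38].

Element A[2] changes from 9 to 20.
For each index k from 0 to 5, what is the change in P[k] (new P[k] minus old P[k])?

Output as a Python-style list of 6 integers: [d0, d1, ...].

Element change: A[2] 9 -> 20, delta = 11
For k < 2: P[k] unchanged, delta_P[k] = 0
For k >= 2: P[k] shifts by exactly 11
Delta array: [0, 0, 11, 11, 11, 11]

Answer: [0, 0, 11, 11, 11, 11]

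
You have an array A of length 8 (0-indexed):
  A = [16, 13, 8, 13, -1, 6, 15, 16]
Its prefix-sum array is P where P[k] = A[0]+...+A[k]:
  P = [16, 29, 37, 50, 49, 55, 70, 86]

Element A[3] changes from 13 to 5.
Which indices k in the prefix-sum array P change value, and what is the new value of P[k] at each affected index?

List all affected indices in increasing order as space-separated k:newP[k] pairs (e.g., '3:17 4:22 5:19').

P[k] = A[0] + ... + A[k]
P[k] includes A[3] iff k >= 3
Affected indices: 3, 4, ..., 7; delta = -8
  P[3]: 50 + -8 = 42
  P[4]: 49 + -8 = 41
  P[5]: 55 + -8 = 47
  P[6]: 70 + -8 = 62
  P[7]: 86 + -8 = 78

Answer: 3:42 4:41 5:47 6:62 7:78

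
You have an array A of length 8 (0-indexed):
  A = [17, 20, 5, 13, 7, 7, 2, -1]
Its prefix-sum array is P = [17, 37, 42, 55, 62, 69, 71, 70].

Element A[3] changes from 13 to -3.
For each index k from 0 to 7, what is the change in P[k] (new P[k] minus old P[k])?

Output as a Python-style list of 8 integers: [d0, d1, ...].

Element change: A[3] 13 -> -3, delta = -16
For k < 3: P[k] unchanged, delta_P[k] = 0
For k >= 3: P[k] shifts by exactly -16
Delta array: [0, 0, 0, -16, -16, -16, -16, -16]

Answer: [0, 0, 0, -16, -16, -16, -16, -16]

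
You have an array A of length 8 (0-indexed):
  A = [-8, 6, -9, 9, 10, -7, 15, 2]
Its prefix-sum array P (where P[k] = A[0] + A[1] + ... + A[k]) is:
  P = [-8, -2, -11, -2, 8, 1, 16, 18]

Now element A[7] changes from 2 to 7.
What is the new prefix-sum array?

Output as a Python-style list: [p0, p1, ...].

Change: A[7] 2 -> 7, delta = 5
P[k] for k < 7: unchanged (A[7] not included)
P[k] for k >= 7: shift by delta = 5
  P[0] = -8 + 0 = -8
  P[1] = -2 + 0 = -2
  P[2] = -11 + 0 = -11
  P[3] = -2 + 0 = -2
  P[4] = 8 + 0 = 8
  P[5] = 1 + 0 = 1
  P[6] = 16 + 0 = 16
  P[7] = 18 + 5 = 23

Answer: [-8, -2, -11, -2, 8, 1, 16, 23]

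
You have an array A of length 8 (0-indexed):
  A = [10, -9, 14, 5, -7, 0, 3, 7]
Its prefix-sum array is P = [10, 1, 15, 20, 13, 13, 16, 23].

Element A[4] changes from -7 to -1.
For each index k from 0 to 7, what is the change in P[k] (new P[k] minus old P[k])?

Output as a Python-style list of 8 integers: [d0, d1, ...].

Element change: A[4] -7 -> -1, delta = 6
For k < 4: P[k] unchanged, delta_P[k] = 0
For k >= 4: P[k] shifts by exactly 6
Delta array: [0, 0, 0, 0, 6, 6, 6, 6]

Answer: [0, 0, 0, 0, 6, 6, 6, 6]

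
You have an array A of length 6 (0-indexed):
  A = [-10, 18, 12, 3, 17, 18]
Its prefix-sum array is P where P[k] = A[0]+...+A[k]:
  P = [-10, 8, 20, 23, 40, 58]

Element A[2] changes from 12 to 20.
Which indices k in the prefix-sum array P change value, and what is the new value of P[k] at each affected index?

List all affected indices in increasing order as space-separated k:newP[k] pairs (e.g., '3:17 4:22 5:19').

Answer: 2:28 3:31 4:48 5:66

Derivation:
P[k] = A[0] + ... + A[k]
P[k] includes A[2] iff k >= 2
Affected indices: 2, 3, ..., 5; delta = 8
  P[2]: 20 + 8 = 28
  P[3]: 23 + 8 = 31
  P[4]: 40 + 8 = 48
  P[5]: 58 + 8 = 66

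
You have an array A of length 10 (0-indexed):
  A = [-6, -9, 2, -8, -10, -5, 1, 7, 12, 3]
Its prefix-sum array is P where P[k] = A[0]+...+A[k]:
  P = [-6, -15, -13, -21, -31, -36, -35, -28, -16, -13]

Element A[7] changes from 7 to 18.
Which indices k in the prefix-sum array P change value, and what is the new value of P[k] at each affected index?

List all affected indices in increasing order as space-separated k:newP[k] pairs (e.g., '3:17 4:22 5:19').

P[k] = A[0] + ... + A[k]
P[k] includes A[7] iff k >= 7
Affected indices: 7, 8, ..., 9; delta = 11
  P[7]: -28 + 11 = -17
  P[8]: -16 + 11 = -5
  P[9]: -13 + 11 = -2

Answer: 7:-17 8:-5 9:-2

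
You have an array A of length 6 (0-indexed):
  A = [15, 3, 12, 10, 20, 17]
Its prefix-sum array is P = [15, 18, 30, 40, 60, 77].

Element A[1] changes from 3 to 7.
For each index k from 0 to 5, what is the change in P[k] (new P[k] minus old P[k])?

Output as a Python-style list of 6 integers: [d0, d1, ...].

Element change: A[1] 3 -> 7, delta = 4
For k < 1: P[k] unchanged, delta_P[k] = 0
For k >= 1: P[k] shifts by exactly 4
Delta array: [0, 4, 4, 4, 4, 4]

Answer: [0, 4, 4, 4, 4, 4]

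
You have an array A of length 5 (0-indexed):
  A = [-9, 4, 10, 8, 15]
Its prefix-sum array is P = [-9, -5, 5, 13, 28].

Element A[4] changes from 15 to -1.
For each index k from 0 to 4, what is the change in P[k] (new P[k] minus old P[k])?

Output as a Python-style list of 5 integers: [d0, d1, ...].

Answer: [0, 0, 0, 0, -16]

Derivation:
Element change: A[4] 15 -> -1, delta = -16
For k < 4: P[k] unchanged, delta_P[k] = 0
For k >= 4: P[k] shifts by exactly -16
Delta array: [0, 0, 0, 0, -16]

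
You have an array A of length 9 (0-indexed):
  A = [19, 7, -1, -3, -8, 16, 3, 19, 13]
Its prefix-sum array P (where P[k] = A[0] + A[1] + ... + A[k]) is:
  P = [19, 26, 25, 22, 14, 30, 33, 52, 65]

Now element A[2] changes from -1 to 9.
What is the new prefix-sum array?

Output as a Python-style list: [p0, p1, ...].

Change: A[2] -1 -> 9, delta = 10
P[k] for k < 2: unchanged (A[2] not included)
P[k] for k >= 2: shift by delta = 10
  P[0] = 19 + 0 = 19
  P[1] = 26 + 0 = 26
  P[2] = 25 + 10 = 35
  P[3] = 22 + 10 = 32
  P[4] = 14 + 10 = 24
  P[5] = 30 + 10 = 40
  P[6] = 33 + 10 = 43
  P[7] = 52 + 10 = 62
  P[8] = 65 + 10 = 75

Answer: [19, 26, 35, 32, 24, 40, 43, 62, 75]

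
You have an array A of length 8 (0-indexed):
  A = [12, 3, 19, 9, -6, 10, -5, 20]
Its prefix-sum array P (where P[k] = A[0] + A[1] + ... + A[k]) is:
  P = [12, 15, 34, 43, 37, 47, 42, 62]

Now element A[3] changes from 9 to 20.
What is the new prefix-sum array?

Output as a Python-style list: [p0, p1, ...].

Answer: [12, 15, 34, 54, 48, 58, 53, 73]

Derivation:
Change: A[3] 9 -> 20, delta = 11
P[k] for k < 3: unchanged (A[3] not included)
P[k] for k >= 3: shift by delta = 11
  P[0] = 12 + 0 = 12
  P[1] = 15 + 0 = 15
  P[2] = 34 + 0 = 34
  P[3] = 43 + 11 = 54
  P[4] = 37 + 11 = 48
  P[5] = 47 + 11 = 58
  P[6] = 42 + 11 = 53
  P[7] = 62 + 11 = 73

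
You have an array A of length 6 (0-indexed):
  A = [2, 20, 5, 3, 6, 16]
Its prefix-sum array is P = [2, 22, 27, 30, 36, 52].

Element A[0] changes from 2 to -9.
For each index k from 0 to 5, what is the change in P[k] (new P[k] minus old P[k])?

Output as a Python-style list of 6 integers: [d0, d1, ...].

Answer: [-11, -11, -11, -11, -11, -11]

Derivation:
Element change: A[0] 2 -> -9, delta = -11
For k < 0: P[k] unchanged, delta_P[k] = 0
For k >= 0: P[k] shifts by exactly -11
Delta array: [-11, -11, -11, -11, -11, -11]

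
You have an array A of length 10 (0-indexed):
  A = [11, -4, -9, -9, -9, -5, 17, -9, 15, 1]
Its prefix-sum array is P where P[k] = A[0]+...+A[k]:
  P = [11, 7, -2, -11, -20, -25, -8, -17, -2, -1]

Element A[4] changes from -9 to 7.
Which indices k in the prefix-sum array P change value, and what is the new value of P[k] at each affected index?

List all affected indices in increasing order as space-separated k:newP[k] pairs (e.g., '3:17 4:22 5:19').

P[k] = A[0] + ... + A[k]
P[k] includes A[4] iff k >= 4
Affected indices: 4, 5, ..., 9; delta = 16
  P[4]: -20 + 16 = -4
  P[5]: -25 + 16 = -9
  P[6]: -8 + 16 = 8
  P[7]: -17 + 16 = -1
  P[8]: -2 + 16 = 14
  P[9]: -1 + 16 = 15

Answer: 4:-4 5:-9 6:8 7:-1 8:14 9:15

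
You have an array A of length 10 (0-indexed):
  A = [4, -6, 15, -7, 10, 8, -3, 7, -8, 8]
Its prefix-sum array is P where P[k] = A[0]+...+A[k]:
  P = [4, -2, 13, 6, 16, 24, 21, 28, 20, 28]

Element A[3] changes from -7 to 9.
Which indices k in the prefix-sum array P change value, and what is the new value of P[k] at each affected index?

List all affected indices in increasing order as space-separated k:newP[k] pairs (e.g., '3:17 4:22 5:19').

P[k] = A[0] + ... + A[k]
P[k] includes A[3] iff k >= 3
Affected indices: 3, 4, ..., 9; delta = 16
  P[3]: 6 + 16 = 22
  P[4]: 16 + 16 = 32
  P[5]: 24 + 16 = 40
  P[6]: 21 + 16 = 37
  P[7]: 28 + 16 = 44
  P[8]: 20 + 16 = 36
  P[9]: 28 + 16 = 44

Answer: 3:22 4:32 5:40 6:37 7:44 8:36 9:44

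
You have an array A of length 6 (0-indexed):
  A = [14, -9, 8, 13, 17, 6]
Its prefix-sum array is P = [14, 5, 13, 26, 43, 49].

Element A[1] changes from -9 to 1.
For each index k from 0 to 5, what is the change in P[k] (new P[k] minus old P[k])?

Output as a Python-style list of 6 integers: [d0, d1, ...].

Answer: [0, 10, 10, 10, 10, 10]

Derivation:
Element change: A[1] -9 -> 1, delta = 10
For k < 1: P[k] unchanged, delta_P[k] = 0
For k >= 1: P[k] shifts by exactly 10
Delta array: [0, 10, 10, 10, 10, 10]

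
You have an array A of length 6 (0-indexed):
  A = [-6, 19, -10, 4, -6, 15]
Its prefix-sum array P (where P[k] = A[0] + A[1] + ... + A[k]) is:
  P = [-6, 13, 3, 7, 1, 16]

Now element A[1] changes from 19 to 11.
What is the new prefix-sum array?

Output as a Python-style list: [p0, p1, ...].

Change: A[1] 19 -> 11, delta = -8
P[k] for k < 1: unchanged (A[1] not included)
P[k] for k >= 1: shift by delta = -8
  P[0] = -6 + 0 = -6
  P[1] = 13 + -8 = 5
  P[2] = 3 + -8 = -5
  P[3] = 7 + -8 = -1
  P[4] = 1 + -8 = -7
  P[5] = 16 + -8 = 8

Answer: [-6, 5, -5, -1, -7, 8]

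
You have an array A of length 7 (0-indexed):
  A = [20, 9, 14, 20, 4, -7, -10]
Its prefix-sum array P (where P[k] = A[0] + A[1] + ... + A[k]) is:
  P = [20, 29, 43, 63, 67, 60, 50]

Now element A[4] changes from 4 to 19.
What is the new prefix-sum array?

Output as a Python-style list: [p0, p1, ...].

Answer: [20, 29, 43, 63, 82, 75, 65]

Derivation:
Change: A[4] 4 -> 19, delta = 15
P[k] for k < 4: unchanged (A[4] not included)
P[k] for k >= 4: shift by delta = 15
  P[0] = 20 + 0 = 20
  P[1] = 29 + 0 = 29
  P[2] = 43 + 0 = 43
  P[3] = 63 + 0 = 63
  P[4] = 67 + 15 = 82
  P[5] = 60 + 15 = 75
  P[6] = 50 + 15 = 65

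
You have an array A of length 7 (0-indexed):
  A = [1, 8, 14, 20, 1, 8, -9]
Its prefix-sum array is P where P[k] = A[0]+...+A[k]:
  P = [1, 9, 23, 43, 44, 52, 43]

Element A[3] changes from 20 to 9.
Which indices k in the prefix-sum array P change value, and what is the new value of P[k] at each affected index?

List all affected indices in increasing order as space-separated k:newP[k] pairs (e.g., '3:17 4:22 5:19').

Answer: 3:32 4:33 5:41 6:32

Derivation:
P[k] = A[0] + ... + A[k]
P[k] includes A[3] iff k >= 3
Affected indices: 3, 4, ..., 6; delta = -11
  P[3]: 43 + -11 = 32
  P[4]: 44 + -11 = 33
  P[5]: 52 + -11 = 41
  P[6]: 43 + -11 = 32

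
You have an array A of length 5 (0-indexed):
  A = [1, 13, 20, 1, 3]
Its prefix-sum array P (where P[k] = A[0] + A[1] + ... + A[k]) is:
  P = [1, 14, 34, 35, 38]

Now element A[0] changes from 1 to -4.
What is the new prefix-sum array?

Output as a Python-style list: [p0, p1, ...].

Change: A[0] 1 -> -4, delta = -5
P[k] for k < 0: unchanged (A[0] not included)
P[k] for k >= 0: shift by delta = -5
  P[0] = 1 + -5 = -4
  P[1] = 14 + -5 = 9
  P[2] = 34 + -5 = 29
  P[3] = 35 + -5 = 30
  P[4] = 38 + -5 = 33

Answer: [-4, 9, 29, 30, 33]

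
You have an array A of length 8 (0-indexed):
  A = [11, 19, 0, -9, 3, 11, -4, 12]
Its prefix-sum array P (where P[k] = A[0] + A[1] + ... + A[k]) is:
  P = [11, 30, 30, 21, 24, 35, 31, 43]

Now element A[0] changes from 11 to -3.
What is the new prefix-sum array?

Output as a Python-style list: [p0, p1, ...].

Change: A[0] 11 -> -3, delta = -14
P[k] for k < 0: unchanged (A[0] not included)
P[k] for k >= 0: shift by delta = -14
  P[0] = 11 + -14 = -3
  P[1] = 30 + -14 = 16
  P[2] = 30 + -14 = 16
  P[3] = 21 + -14 = 7
  P[4] = 24 + -14 = 10
  P[5] = 35 + -14 = 21
  P[6] = 31 + -14 = 17
  P[7] = 43 + -14 = 29

Answer: [-3, 16, 16, 7, 10, 21, 17, 29]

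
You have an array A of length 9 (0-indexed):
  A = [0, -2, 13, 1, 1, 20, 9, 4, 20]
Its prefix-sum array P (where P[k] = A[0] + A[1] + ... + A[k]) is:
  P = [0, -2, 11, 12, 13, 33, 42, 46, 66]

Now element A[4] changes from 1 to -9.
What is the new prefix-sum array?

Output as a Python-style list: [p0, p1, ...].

Answer: [0, -2, 11, 12, 3, 23, 32, 36, 56]

Derivation:
Change: A[4] 1 -> -9, delta = -10
P[k] for k < 4: unchanged (A[4] not included)
P[k] for k >= 4: shift by delta = -10
  P[0] = 0 + 0 = 0
  P[1] = -2 + 0 = -2
  P[2] = 11 + 0 = 11
  P[3] = 12 + 0 = 12
  P[4] = 13 + -10 = 3
  P[5] = 33 + -10 = 23
  P[6] = 42 + -10 = 32
  P[7] = 46 + -10 = 36
  P[8] = 66 + -10 = 56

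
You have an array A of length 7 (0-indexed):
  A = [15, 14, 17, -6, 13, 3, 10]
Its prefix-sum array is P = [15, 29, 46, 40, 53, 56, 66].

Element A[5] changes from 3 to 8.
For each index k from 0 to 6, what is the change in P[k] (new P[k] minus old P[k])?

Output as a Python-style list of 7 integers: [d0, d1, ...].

Answer: [0, 0, 0, 0, 0, 5, 5]

Derivation:
Element change: A[5] 3 -> 8, delta = 5
For k < 5: P[k] unchanged, delta_P[k] = 0
For k >= 5: P[k] shifts by exactly 5
Delta array: [0, 0, 0, 0, 0, 5, 5]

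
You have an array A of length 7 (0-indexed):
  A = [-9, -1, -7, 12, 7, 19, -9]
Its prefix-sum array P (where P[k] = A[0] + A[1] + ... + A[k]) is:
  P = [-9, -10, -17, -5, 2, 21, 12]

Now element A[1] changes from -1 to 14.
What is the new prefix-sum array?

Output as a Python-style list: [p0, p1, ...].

Change: A[1] -1 -> 14, delta = 15
P[k] for k < 1: unchanged (A[1] not included)
P[k] for k >= 1: shift by delta = 15
  P[0] = -9 + 0 = -9
  P[1] = -10 + 15 = 5
  P[2] = -17 + 15 = -2
  P[3] = -5 + 15 = 10
  P[4] = 2 + 15 = 17
  P[5] = 21 + 15 = 36
  P[6] = 12 + 15 = 27

Answer: [-9, 5, -2, 10, 17, 36, 27]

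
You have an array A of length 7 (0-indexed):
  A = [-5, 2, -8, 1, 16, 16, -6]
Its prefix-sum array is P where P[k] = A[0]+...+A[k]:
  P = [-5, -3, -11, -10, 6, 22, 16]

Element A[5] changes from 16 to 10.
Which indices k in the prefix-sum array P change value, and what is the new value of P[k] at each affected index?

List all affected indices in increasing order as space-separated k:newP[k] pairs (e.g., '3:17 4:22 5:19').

P[k] = A[0] + ... + A[k]
P[k] includes A[5] iff k >= 5
Affected indices: 5, 6, ..., 6; delta = -6
  P[5]: 22 + -6 = 16
  P[6]: 16 + -6 = 10

Answer: 5:16 6:10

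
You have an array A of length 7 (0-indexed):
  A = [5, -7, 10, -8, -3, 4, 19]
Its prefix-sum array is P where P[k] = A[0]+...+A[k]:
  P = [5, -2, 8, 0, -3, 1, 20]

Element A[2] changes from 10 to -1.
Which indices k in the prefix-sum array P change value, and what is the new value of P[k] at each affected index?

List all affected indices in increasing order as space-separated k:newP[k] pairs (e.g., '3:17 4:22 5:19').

P[k] = A[0] + ... + A[k]
P[k] includes A[2] iff k >= 2
Affected indices: 2, 3, ..., 6; delta = -11
  P[2]: 8 + -11 = -3
  P[3]: 0 + -11 = -11
  P[4]: -3 + -11 = -14
  P[5]: 1 + -11 = -10
  P[6]: 20 + -11 = 9

Answer: 2:-3 3:-11 4:-14 5:-10 6:9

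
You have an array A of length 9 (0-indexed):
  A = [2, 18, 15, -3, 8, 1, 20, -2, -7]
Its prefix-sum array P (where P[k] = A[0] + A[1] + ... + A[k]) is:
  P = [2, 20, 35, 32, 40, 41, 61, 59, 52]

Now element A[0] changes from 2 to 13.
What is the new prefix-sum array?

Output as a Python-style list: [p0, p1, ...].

Change: A[0] 2 -> 13, delta = 11
P[k] for k < 0: unchanged (A[0] not included)
P[k] for k >= 0: shift by delta = 11
  P[0] = 2 + 11 = 13
  P[1] = 20 + 11 = 31
  P[2] = 35 + 11 = 46
  P[3] = 32 + 11 = 43
  P[4] = 40 + 11 = 51
  P[5] = 41 + 11 = 52
  P[6] = 61 + 11 = 72
  P[7] = 59 + 11 = 70
  P[8] = 52 + 11 = 63

Answer: [13, 31, 46, 43, 51, 52, 72, 70, 63]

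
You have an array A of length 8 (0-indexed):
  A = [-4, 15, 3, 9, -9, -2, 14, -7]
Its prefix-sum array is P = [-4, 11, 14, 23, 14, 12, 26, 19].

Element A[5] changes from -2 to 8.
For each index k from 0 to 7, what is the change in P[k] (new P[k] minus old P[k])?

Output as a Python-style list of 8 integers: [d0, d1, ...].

Element change: A[5] -2 -> 8, delta = 10
For k < 5: P[k] unchanged, delta_P[k] = 0
For k >= 5: P[k] shifts by exactly 10
Delta array: [0, 0, 0, 0, 0, 10, 10, 10]

Answer: [0, 0, 0, 0, 0, 10, 10, 10]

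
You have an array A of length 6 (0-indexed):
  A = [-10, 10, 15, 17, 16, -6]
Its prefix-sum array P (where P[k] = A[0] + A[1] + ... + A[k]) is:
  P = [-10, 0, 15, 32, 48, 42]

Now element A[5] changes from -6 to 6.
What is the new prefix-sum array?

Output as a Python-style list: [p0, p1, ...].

Change: A[5] -6 -> 6, delta = 12
P[k] for k < 5: unchanged (A[5] not included)
P[k] for k >= 5: shift by delta = 12
  P[0] = -10 + 0 = -10
  P[1] = 0 + 0 = 0
  P[2] = 15 + 0 = 15
  P[3] = 32 + 0 = 32
  P[4] = 48 + 0 = 48
  P[5] = 42 + 12 = 54

Answer: [-10, 0, 15, 32, 48, 54]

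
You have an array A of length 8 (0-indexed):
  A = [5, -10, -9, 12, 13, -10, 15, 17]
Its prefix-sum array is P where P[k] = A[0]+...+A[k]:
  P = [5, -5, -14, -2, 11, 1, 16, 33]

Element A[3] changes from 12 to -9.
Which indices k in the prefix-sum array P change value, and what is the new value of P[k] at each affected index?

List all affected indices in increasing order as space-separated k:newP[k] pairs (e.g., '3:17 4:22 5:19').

Answer: 3:-23 4:-10 5:-20 6:-5 7:12

Derivation:
P[k] = A[0] + ... + A[k]
P[k] includes A[3] iff k >= 3
Affected indices: 3, 4, ..., 7; delta = -21
  P[3]: -2 + -21 = -23
  P[4]: 11 + -21 = -10
  P[5]: 1 + -21 = -20
  P[6]: 16 + -21 = -5
  P[7]: 33 + -21 = 12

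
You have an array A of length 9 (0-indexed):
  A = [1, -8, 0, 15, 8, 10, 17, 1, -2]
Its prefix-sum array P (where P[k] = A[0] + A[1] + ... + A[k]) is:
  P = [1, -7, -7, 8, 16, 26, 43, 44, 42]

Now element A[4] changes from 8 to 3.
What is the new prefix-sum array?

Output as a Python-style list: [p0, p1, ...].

Answer: [1, -7, -7, 8, 11, 21, 38, 39, 37]

Derivation:
Change: A[4] 8 -> 3, delta = -5
P[k] for k < 4: unchanged (A[4] not included)
P[k] for k >= 4: shift by delta = -5
  P[0] = 1 + 0 = 1
  P[1] = -7 + 0 = -7
  P[2] = -7 + 0 = -7
  P[3] = 8 + 0 = 8
  P[4] = 16 + -5 = 11
  P[5] = 26 + -5 = 21
  P[6] = 43 + -5 = 38
  P[7] = 44 + -5 = 39
  P[8] = 42 + -5 = 37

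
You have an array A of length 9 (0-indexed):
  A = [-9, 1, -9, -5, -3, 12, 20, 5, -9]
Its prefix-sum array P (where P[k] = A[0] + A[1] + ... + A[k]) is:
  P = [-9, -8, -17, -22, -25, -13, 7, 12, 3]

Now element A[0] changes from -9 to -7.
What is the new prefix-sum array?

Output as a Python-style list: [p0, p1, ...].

Answer: [-7, -6, -15, -20, -23, -11, 9, 14, 5]

Derivation:
Change: A[0] -9 -> -7, delta = 2
P[k] for k < 0: unchanged (A[0] not included)
P[k] for k >= 0: shift by delta = 2
  P[0] = -9 + 2 = -7
  P[1] = -8 + 2 = -6
  P[2] = -17 + 2 = -15
  P[3] = -22 + 2 = -20
  P[4] = -25 + 2 = -23
  P[5] = -13 + 2 = -11
  P[6] = 7 + 2 = 9
  P[7] = 12 + 2 = 14
  P[8] = 3 + 2 = 5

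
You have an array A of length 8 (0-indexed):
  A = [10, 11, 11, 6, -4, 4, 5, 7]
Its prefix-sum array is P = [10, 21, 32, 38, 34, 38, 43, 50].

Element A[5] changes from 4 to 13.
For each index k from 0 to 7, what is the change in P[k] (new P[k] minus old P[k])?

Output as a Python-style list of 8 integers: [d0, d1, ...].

Answer: [0, 0, 0, 0, 0, 9, 9, 9]

Derivation:
Element change: A[5] 4 -> 13, delta = 9
For k < 5: P[k] unchanged, delta_P[k] = 0
For k >= 5: P[k] shifts by exactly 9
Delta array: [0, 0, 0, 0, 0, 9, 9, 9]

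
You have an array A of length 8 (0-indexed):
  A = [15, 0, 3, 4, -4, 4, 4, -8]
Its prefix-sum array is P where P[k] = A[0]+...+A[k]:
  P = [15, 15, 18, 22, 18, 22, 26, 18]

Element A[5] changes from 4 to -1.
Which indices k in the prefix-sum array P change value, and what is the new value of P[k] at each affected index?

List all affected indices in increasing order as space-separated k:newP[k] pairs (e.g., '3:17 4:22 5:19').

Answer: 5:17 6:21 7:13

Derivation:
P[k] = A[0] + ... + A[k]
P[k] includes A[5] iff k >= 5
Affected indices: 5, 6, ..., 7; delta = -5
  P[5]: 22 + -5 = 17
  P[6]: 26 + -5 = 21
  P[7]: 18 + -5 = 13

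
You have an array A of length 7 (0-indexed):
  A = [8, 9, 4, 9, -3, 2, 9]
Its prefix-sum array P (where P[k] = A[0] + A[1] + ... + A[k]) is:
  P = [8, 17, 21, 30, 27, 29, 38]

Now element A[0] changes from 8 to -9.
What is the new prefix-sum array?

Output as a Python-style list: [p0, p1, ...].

Answer: [-9, 0, 4, 13, 10, 12, 21]

Derivation:
Change: A[0] 8 -> -9, delta = -17
P[k] for k < 0: unchanged (A[0] not included)
P[k] for k >= 0: shift by delta = -17
  P[0] = 8 + -17 = -9
  P[1] = 17 + -17 = 0
  P[2] = 21 + -17 = 4
  P[3] = 30 + -17 = 13
  P[4] = 27 + -17 = 10
  P[5] = 29 + -17 = 12
  P[6] = 38 + -17 = 21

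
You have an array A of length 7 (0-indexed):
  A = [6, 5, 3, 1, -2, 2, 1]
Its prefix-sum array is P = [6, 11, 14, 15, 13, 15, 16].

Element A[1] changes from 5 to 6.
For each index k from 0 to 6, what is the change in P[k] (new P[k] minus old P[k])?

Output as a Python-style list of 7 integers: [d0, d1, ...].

Element change: A[1] 5 -> 6, delta = 1
For k < 1: P[k] unchanged, delta_P[k] = 0
For k >= 1: P[k] shifts by exactly 1
Delta array: [0, 1, 1, 1, 1, 1, 1]

Answer: [0, 1, 1, 1, 1, 1, 1]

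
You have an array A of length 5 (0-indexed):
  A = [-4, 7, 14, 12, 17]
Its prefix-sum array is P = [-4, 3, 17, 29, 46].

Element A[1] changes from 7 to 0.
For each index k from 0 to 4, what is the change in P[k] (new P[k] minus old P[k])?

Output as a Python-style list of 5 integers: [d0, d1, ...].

Element change: A[1] 7 -> 0, delta = -7
For k < 1: P[k] unchanged, delta_P[k] = 0
For k >= 1: P[k] shifts by exactly -7
Delta array: [0, -7, -7, -7, -7]

Answer: [0, -7, -7, -7, -7]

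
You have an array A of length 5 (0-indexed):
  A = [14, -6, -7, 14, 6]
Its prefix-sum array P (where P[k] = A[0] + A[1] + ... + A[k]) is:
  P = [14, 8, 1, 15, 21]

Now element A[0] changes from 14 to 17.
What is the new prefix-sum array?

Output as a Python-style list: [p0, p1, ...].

Answer: [17, 11, 4, 18, 24]

Derivation:
Change: A[0] 14 -> 17, delta = 3
P[k] for k < 0: unchanged (A[0] not included)
P[k] for k >= 0: shift by delta = 3
  P[0] = 14 + 3 = 17
  P[1] = 8 + 3 = 11
  P[2] = 1 + 3 = 4
  P[3] = 15 + 3 = 18
  P[4] = 21 + 3 = 24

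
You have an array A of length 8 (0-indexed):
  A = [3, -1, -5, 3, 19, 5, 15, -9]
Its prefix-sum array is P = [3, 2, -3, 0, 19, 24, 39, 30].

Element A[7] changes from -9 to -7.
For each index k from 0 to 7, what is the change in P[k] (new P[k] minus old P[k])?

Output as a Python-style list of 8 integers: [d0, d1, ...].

Answer: [0, 0, 0, 0, 0, 0, 0, 2]

Derivation:
Element change: A[7] -9 -> -7, delta = 2
For k < 7: P[k] unchanged, delta_P[k] = 0
For k >= 7: P[k] shifts by exactly 2
Delta array: [0, 0, 0, 0, 0, 0, 0, 2]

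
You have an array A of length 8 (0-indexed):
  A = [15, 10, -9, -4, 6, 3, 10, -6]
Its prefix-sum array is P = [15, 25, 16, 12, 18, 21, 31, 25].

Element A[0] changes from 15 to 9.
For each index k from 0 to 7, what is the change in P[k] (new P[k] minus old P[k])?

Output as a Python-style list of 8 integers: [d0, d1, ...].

Element change: A[0] 15 -> 9, delta = -6
For k < 0: P[k] unchanged, delta_P[k] = 0
For k >= 0: P[k] shifts by exactly -6
Delta array: [-6, -6, -6, -6, -6, -6, -6, -6]

Answer: [-6, -6, -6, -6, -6, -6, -6, -6]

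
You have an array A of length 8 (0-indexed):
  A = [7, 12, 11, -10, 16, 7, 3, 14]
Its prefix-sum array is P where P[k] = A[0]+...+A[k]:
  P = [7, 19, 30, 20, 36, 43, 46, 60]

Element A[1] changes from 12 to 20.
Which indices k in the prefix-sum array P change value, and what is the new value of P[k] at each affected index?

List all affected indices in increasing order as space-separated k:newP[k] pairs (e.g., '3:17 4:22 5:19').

Answer: 1:27 2:38 3:28 4:44 5:51 6:54 7:68

Derivation:
P[k] = A[0] + ... + A[k]
P[k] includes A[1] iff k >= 1
Affected indices: 1, 2, ..., 7; delta = 8
  P[1]: 19 + 8 = 27
  P[2]: 30 + 8 = 38
  P[3]: 20 + 8 = 28
  P[4]: 36 + 8 = 44
  P[5]: 43 + 8 = 51
  P[6]: 46 + 8 = 54
  P[7]: 60 + 8 = 68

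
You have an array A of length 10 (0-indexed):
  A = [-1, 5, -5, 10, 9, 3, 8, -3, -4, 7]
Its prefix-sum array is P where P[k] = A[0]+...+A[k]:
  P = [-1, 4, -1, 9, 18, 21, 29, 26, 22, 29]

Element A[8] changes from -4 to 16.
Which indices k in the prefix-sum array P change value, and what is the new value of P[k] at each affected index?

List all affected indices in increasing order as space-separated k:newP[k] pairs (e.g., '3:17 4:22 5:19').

Answer: 8:42 9:49

Derivation:
P[k] = A[0] + ... + A[k]
P[k] includes A[8] iff k >= 8
Affected indices: 8, 9, ..., 9; delta = 20
  P[8]: 22 + 20 = 42
  P[9]: 29 + 20 = 49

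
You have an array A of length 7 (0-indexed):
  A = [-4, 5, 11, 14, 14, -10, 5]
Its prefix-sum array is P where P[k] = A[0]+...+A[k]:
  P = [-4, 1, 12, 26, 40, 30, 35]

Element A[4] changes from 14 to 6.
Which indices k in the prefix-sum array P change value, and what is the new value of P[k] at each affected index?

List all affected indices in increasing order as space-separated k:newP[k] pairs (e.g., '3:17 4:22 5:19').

Answer: 4:32 5:22 6:27

Derivation:
P[k] = A[0] + ... + A[k]
P[k] includes A[4] iff k >= 4
Affected indices: 4, 5, ..., 6; delta = -8
  P[4]: 40 + -8 = 32
  P[5]: 30 + -8 = 22
  P[6]: 35 + -8 = 27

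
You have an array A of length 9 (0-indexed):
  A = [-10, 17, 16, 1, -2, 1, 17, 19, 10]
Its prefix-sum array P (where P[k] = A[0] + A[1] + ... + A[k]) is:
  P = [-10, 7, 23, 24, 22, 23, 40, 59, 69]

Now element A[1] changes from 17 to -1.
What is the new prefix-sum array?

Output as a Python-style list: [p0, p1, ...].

Answer: [-10, -11, 5, 6, 4, 5, 22, 41, 51]

Derivation:
Change: A[1] 17 -> -1, delta = -18
P[k] for k < 1: unchanged (A[1] not included)
P[k] for k >= 1: shift by delta = -18
  P[0] = -10 + 0 = -10
  P[1] = 7 + -18 = -11
  P[2] = 23 + -18 = 5
  P[3] = 24 + -18 = 6
  P[4] = 22 + -18 = 4
  P[5] = 23 + -18 = 5
  P[6] = 40 + -18 = 22
  P[7] = 59 + -18 = 41
  P[8] = 69 + -18 = 51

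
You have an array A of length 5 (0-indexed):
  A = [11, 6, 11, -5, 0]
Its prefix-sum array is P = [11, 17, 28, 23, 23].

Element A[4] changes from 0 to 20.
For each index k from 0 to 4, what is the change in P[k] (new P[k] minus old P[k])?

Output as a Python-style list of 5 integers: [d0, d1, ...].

Element change: A[4] 0 -> 20, delta = 20
For k < 4: P[k] unchanged, delta_P[k] = 0
For k >= 4: P[k] shifts by exactly 20
Delta array: [0, 0, 0, 0, 20]

Answer: [0, 0, 0, 0, 20]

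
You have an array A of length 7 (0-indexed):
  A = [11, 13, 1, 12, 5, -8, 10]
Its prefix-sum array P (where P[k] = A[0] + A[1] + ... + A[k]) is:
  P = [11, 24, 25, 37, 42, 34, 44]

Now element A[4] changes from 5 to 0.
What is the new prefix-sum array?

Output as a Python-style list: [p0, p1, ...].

Change: A[4] 5 -> 0, delta = -5
P[k] for k < 4: unchanged (A[4] not included)
P[k] for k >= 4: shift by delta = -5
  P[0] = 11 + 0 = 11
  P[1] = 24 + 0 = 24
  P[2] = 25 + 0 = 25
  P[3] = 37 + 0 = 37
  P[4] = 42 + -5 = 37
  P[5] = 34 + -5 = 29
  P[6] = 44 + -5 = 39

Answer: [11, 24, 25, 37, 37, 29, 39]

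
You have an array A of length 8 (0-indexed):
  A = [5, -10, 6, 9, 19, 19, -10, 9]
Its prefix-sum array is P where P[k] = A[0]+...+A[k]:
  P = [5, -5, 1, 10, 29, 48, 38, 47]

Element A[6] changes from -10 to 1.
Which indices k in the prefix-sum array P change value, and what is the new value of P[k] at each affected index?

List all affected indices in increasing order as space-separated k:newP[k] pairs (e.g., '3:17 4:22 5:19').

Answer: 6:49 7:58

Derivation:
P[k] = A[0] + ... + A[k]
P[k] includes A[6] iff k >= 6
Affected indices: 6, 7, ..., 7; delta = 11
  P[6]: 38 + 11 = 49
  P[7]: 47 + 11 = 58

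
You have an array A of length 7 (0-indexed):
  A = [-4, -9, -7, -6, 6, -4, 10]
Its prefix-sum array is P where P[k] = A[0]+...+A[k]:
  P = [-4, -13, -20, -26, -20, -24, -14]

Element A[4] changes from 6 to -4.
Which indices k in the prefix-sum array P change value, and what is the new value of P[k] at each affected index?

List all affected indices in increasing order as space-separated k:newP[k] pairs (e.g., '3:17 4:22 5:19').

P[k] = A[0] + ... + A[k]
P[k] includes A[4] iff k >= 4
Affected indices: 4, 5, ..., 6; delta = -10
  P[4]: -20 + -10 = -30
  P[5]: -24 + -10 = -34
  P[6]: -14 + -10 = -24

Answer: 4:-30 5:-34 6:-24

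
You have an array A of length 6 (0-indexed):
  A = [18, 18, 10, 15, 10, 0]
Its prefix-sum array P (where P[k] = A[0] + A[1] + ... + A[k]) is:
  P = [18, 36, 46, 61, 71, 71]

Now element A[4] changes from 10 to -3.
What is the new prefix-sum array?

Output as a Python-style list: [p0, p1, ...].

Answer: [18, 36, 46, 61, 58, 58]

Derivation:
Change: A[4] 10 -> -3, delta = -13
P[k] for k < 4: unchanged (A[4] not included)
P[k] for k >= 4: shift by delta = -13
  P[0] = 18 + 0 = 18
  P[1] = 36 + 0 = 36
  P[2] = 46 + 0 = 46
  P[3] = 61 + 0 = 61
  P[4] = 71 + -13 = 58
  P[5] = 71 + -13 = 58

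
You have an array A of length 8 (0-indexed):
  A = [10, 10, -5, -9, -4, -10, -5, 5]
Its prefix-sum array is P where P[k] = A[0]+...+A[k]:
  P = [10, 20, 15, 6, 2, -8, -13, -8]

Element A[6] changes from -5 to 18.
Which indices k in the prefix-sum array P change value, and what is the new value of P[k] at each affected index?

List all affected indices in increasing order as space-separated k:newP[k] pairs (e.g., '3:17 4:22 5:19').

P[k] = A[0] + ... + A[k]
P[k] includes A[6] iff k >= 6
Affected indices: 6, 7, ..., 7; delta = 23
  P[6]: -13 + 23 = 10
  P[7]: -8 + 23 = 15

Answer: 6:10 7:15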